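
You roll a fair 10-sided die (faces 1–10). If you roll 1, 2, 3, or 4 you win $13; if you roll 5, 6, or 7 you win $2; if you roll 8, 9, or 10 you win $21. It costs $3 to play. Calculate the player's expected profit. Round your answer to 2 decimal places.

$9.10

E[payout] = (3/10)·2 + (2/5)·13 + (3/10)·21 = 121/10
Expected profit = 121/10 − 3 = 91/10 ≈ $9.10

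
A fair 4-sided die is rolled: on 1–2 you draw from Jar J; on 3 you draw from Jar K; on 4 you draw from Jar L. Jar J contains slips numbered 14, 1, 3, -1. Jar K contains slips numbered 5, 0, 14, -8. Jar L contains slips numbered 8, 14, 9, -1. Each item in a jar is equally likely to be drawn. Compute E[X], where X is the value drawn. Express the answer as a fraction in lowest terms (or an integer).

E[X | Jar J] = (14 + 1 + 3 − 1)/4 = 17/4
E[X | Jar K] = (5 + 0 + 14 − 8)/4 = 11/4
E[X | Jar L] = (8 + 14 + 9 − 1)/4 = 15/2
E[X] = (1/2)·17/4 + (1/4)·11/4 + (1/4)·15/2 = 75/16

75/16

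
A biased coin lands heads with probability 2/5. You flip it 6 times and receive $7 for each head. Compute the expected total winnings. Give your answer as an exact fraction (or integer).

E[#heads] = 6·2/5 = 12/5 (linearity over flips).
E[winnings] = 7·12/5 = 84/5.

84/5 dollars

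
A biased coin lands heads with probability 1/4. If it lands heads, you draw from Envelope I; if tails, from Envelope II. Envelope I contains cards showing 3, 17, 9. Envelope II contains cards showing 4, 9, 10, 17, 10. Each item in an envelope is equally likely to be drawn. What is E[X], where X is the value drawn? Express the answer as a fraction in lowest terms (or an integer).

119/12

E[X | Envelope I] = (3 + 17 + 9)/3 = 29/3
E[X | Envelope II] = (4 + 9 + 10 + 17 + 10)/5 = 10
E[X] = (1/4)·29/3 + (3/4)·10 = 119/12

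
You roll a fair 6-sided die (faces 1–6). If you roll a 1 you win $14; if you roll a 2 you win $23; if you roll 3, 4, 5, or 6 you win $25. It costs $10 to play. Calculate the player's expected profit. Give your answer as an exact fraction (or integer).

E[payout] = (1/6)·14 + (1/6)·23 + (2/3)·25 = 137/6
Expected profit = 137/6 − 10 = 77/6

77/6 dollars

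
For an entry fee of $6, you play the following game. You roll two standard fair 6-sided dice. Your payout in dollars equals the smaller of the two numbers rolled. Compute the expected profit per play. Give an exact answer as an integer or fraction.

-125/36 dollars

Distribution of the smaller of the two numbers rolled: 1 w.p. 11/36, 2 w.p. 1/4, 3 w.p. 7/36, 4 w.p. 5/36, 5 w.p. 1/12, 6 w.p. 1/36
E[payout] = (11/36)·1 + (1/4)·2 + (7/36)·3 + (5/36)·4 + (1/12)·5 + (1/36)·6 = 91/36
Expected profit = 91/36 − 6 = -125/36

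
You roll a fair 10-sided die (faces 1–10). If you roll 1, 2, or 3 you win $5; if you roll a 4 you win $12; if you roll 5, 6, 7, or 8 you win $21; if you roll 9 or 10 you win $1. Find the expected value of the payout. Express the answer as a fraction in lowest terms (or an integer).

113/10 dollars

E[payout] = (1/5)·1 + (3/10)·5 + (1/10)·12 + (2/5)·21 = 113/10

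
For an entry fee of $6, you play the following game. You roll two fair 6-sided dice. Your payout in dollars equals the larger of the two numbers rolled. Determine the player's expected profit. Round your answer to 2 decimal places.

Distribution of the larger of the two numbers rolled: 1 w.p. 1/36, 2 w.p. 1/12, 3 w.p. 5/36, 4 w.p. 7/36, 5 w.p. 1/4, 6 w.p. 11/36
E[payout] = (1/36)·1 + (1/12)·2 + (5/36)·3 + (7/36)·4 + (1/4)·5 + (11/36)·6 = 161/36
Expected profit = 161/36 − 6 = -55/36 ≈ -$1.53

-$1.53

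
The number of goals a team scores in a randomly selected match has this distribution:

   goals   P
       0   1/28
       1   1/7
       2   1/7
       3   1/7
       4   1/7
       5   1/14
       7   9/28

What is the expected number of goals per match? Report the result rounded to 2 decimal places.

4.04

E[X] = (1/28)·0 + (1/7)·1 + (1/7)·2 + (1/7)·3 + (1/7)·4 + (1/14)·5 + (9/28)·7
     = 113/28 ≈ 4.04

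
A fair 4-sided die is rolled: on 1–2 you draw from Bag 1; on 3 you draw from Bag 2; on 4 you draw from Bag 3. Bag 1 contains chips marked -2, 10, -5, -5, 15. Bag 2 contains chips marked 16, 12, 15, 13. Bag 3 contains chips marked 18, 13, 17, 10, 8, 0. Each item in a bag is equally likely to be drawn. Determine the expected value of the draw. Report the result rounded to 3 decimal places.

7.550

E[X | Bag 1] = (-2 + 10 − 5 − 5 + 15)/5 = 13/5
E[X | Bag 2] = (16 + 12 + 15 + 13)/4 = 14
E[X | Bag 3] = (18 + 13 + 17 + 10 + 8 + 0)/6 = 11
E[X] = (1/2)·13/5 + (1/4)·14 + (1/4)·11 = 151/20 ≈ 7.550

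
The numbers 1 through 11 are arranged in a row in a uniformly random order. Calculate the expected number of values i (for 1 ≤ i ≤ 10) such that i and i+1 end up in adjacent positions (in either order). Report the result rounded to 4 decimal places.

1.8182

For each i ∈ {1,…,10}, let Xᵢ = 1 if i and i+1 are adjacent. P(Xᵢ=1) = 2·(11−1)!/11! = 2/11.
By linearity, E[ΣXᵢ] = (10)·(2/11) = 20/11.
≈ 1.8182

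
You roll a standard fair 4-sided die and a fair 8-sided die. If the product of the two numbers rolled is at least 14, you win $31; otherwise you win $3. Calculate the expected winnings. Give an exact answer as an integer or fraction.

E[payout] = (21/32)·3 + (11/32)·31 = 101/8

101/8 dollars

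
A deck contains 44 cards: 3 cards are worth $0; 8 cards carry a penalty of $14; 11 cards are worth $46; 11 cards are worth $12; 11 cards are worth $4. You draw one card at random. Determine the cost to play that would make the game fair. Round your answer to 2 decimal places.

E[payout] = (3/44)·0 + (8/44)·(-14) + (11/44)·46 + (11/44)·12 + (11/44)·4 = 285/22
Fair fee = E[payout] = 285/22 ≈ $12.95

$12.95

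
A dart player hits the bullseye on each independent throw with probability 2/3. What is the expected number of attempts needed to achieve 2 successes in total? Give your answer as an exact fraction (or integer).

By linearity (sum of 2 independent geometric waits), E[trials] = 2/p = 2/(2/3) = 3.

3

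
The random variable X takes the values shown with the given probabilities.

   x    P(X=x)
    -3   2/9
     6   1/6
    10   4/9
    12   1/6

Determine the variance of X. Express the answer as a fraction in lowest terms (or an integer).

E[X] = (2/9)·(-3) + (1/6)·6 + (4/9)·10 + (1/6)·12 = 61/9
E[X²] = (2/9)·9 + (1/6)·36 + (4/9)·100 + (1/6)·144 = 688/9
Var(X) = 688/9 − (61/9)² = 2471/81

2471/81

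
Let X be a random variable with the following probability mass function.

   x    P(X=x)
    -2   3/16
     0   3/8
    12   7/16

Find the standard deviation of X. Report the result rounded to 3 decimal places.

6.323

E[X] = 39/8, E[X²] = 255/4
Var(X) = E[X²] − (E[X])² = 255/4 − 1521/64 = 2559/64
SD(X) = √(2559/64) ≈ 6.323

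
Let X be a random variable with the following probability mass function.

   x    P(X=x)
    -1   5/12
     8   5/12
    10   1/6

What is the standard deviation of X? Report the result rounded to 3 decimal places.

E[X] = 55/12, E[X²] = 175/4
Var(X) = E[X²] − (E[X])² = 175/4 − 3025/144 = 3275/144
SD(X) = √(3275/144) ≈ 4.769

4.769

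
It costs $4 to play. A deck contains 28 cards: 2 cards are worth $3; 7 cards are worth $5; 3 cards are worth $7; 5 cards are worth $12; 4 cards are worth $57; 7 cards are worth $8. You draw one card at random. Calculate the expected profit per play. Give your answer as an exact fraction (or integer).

E[payout] = (2/28)·3 + (7/28)·5 + (3/28)·7 + (5/28)·12 + (4/28)·57 + (7/28)·8 = 29/2
Expected profit = 29/2 − 4 = 21/2

21/2 dollars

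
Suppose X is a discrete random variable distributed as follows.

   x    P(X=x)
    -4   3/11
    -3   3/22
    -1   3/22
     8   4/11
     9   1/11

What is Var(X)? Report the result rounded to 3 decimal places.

31.992

E[X] = (3/11)·(-4) + (3/22)·(-3) + (3/22)·(-1) + (4/11)·8 + (1/11)·9 = 23/11
E[X²] = (3/11)·16 + (3/22)·9 + (3/22)·1 + (4/11)·64 + (1/11)·81 = 400/11
Var(X) = 400/11 − (23/11)² = 3871/121 ≈ 31.992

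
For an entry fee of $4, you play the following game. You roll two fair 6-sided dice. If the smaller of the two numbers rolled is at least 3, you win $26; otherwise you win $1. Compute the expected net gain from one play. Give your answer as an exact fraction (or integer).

73/9 dollars

E[payout] = (5/9)·1 + (4/9)·26 = 109/9
Expected profit = 109/9 − 4 = 73/9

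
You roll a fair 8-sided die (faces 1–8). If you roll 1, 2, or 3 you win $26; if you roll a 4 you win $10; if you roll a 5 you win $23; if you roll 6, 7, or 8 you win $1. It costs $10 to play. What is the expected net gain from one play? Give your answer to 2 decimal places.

$4.25

E[payout] = (3/8)·1 + (1/8)·10 + (1/8)·23 + (3/8)·26 = 57/4
Expected profit = 57/4 − 10 = 17/4 ≈ $4.25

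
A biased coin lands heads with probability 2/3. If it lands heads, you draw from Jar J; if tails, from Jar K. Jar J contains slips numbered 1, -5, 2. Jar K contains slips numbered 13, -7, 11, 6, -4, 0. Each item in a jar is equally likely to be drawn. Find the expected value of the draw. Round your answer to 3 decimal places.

E[X | Jar J] = (1 − 5 + 2)/3 = -2/3
E[X | Jar K] = (13 − 7 + 11 + 6 − 4 + 0)/6 = 19/6
E[X] = (2/3)·(-2/3) + (1/3)·19/6 = 11/18 ≈ 0.611

0.611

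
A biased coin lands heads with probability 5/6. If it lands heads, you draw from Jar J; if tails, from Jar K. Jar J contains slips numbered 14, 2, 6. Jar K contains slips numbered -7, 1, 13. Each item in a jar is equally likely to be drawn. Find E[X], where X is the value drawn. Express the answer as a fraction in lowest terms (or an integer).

13/2

E[X | Jar J] = (14 + 2 + 6)/3 = 22/3
E[X | Jar K] = (-7 + 1 + 13)/3 = 7/3
E[X] = (5/6)·22/3 + (1/6)·7/3 = 13/2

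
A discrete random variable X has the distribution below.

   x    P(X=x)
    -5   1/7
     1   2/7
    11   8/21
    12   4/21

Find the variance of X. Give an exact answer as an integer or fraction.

17996/441

E[X] = (1/7)·(-5) + (2/7)·1 + (8/21)·11 + (4/21)·12 = 127/21
E[X²] = (1/7)·25 + (2/7)·1 + (8/21)·121 + (4/21)·144 = 1625/21
Var(X) = 1625/21 − (127/21)² = 17996/441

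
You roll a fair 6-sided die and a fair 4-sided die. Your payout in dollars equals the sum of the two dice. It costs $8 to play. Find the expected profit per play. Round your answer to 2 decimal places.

-$2.00

Distribution of the sum of the two dice: 2 w.p. 1/24, 3 w.p. 1/12, 4 w.p. 1/8, 5 w.p. 1/6, 6 w.p. 1/6, 7 w.p. 1/6, …
E[payout] = (1/24)·2 + (1/12)·3 + (1/8)·4 + (1/6)·5 + (1/6)·6 + (1/6)·7 + (1/8)·8 + (1/12)·9 + (1/24)·10 = 6
Expected profit = 6 − 8 = -2 ≈ -$2.00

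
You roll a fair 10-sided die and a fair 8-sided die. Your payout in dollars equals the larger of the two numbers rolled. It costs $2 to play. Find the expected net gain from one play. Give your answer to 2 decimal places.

Distribution of the larger of the two numbers rolled: 1 w.p. 1/80, 2 w.p. 3/80, 3 w.p. 1/16, 4 w.p. 7/80, 5 w.p. 9/80, 6 w.p. 11/80, …
E[payout] = (1/80)·1 + (3/80)·2 + (1/16)·3 + (7/80)·4 + (9/80)·5 + (11/80)·6 + (13/80)·7 + (3/16)·8 + (1/10)·9 + (1/10)·10 = 131/20
Expected profit = 131/20 − 2 = 91/20 ≈ $4.55

$4.55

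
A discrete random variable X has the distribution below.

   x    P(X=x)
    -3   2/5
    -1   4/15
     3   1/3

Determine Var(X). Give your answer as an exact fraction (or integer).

1496/225

E[X] = (2/5)·(-3) + (4/15)·(-1) + (1/3)·3 = -7/15
E[X²] = (2/5)·9 + (4/15)·1 + (1/3)·9 = 103/15
Var(X) = 103/15 − (-7/15)² = 1496/225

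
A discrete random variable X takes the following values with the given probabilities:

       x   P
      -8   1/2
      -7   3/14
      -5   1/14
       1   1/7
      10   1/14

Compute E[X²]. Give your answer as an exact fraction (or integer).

361/7

E[X²] = (1/2)·64 + (3/14)·49 + (1/14)·25 + (1/7)·1 + (1/14)·100
     = 361/7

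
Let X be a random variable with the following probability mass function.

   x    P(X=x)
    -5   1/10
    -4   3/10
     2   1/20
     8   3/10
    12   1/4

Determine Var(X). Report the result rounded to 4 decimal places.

48.2600

E[X] = (1/10)·(-5) + (3/10)·(-4) + (1/20)·2 + (3/10)·8 + (1/4)·12 = 19/5
E[X²] = (1/10)·25 + (3/10)·16 + (1/20)·4 + (3/10)·64 + (1/4)·144 = 627/10
Var(X) = 627/10 − (19/5)² = 2413/50 ≈ 48.2600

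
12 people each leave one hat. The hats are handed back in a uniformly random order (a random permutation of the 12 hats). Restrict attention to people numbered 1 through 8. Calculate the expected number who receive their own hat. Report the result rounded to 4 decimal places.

Let Xᵢ = 1 if person i gets their own hat. For each i, P(Xᵢ=1) = 1/12.
By linearity of expectation, E[X₁+…+X_8] = 8·(1/12) = 2/3.
≈ 0.6667

0.6667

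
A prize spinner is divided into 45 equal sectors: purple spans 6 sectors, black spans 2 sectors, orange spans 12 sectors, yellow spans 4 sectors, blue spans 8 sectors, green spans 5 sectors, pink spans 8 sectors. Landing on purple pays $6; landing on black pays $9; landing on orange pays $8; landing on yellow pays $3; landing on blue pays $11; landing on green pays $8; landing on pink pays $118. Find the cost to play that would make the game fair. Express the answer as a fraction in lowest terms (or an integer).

E[payout] = (6/45)·6 + (2/45)·9 + (12/45)·8 + (4/45)·3 + (8/45)·11 + (5/45)·8 + (8/45)·118 = 1234/45
Fair fee = E[payout] = 1234/45

1234/45 dollars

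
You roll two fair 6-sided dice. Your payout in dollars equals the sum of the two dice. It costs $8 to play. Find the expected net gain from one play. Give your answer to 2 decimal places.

-$1.00

Distribution of the sum of the two dice: 2 w.p. 1/36, 3 w.p. 1/18, 4 w.p. 1/12, 5 w.p. 1/9, 6 w.p. 5/36, 7 w.p. 1/6, …
E[payout] = (1/36)·2 + (1/18)·3 + (1/12)·4 + (1/9)·5 + (5/36)·6 + (1/6)·7 + (5/36)·8 + (1/9)·9 + (1/12)·10 + (1/18)·11 + (1/36)·12 = 7
Expected profit = 7 − 8 = -1 ≈ -$1.00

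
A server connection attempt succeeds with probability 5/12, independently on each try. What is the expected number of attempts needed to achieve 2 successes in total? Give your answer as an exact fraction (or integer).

By linearity (sum of 2 independent geometric waits), E[trials] = 2/p = 2/(5/12) = 24/5.

24/5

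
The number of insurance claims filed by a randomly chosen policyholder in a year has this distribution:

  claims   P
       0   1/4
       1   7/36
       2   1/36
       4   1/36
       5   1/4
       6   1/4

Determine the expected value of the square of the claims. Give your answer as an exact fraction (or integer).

E[X²] = (1/4)·0 + (7/36)·1 + (1/36)·4 + (1/36)·16 + (1/4)·25 + (1/4)·36
     = 16

16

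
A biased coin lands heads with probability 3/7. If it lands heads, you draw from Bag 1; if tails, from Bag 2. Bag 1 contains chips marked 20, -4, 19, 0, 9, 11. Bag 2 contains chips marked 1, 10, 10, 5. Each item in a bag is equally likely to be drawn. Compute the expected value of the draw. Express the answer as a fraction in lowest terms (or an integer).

E[X | Bag 1] = (20 − 4 + 19 + 0 + 9 + 11)/6 = 55/6
E[X | Bag 2] = (1 + 10 + 10 + 5)/4 = 13/2
E[X] = (3/7)·55/6 + (4/7)·13/2 = 107/14

107/14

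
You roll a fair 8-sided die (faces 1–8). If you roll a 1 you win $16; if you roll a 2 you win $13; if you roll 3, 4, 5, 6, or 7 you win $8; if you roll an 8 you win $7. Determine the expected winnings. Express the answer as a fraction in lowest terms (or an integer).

E[payout] = (1/8)·7 + (5/8)·8 + (1/8)·13 + (1/8)·16 = 19/2

19/2 dollars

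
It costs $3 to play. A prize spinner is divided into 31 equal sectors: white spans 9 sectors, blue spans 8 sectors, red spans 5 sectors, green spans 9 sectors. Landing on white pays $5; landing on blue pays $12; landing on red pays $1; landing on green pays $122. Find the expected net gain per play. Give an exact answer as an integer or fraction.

E[payout] = (9/31)·5 + (8/31)·12 + (5/31)·1 + (9/31)·122 = 1244/31
Expected profit = 1244/31 − 3 = 1151/31

1151/31 dollars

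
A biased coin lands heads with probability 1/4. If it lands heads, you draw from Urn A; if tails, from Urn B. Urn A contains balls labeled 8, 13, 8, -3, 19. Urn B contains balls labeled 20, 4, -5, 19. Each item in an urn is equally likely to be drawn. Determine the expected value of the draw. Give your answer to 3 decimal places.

9.375

E[X | Urn A] = (8 + 13 + 8 − 3 + 19)/5 = 9
E[X | Urn B] = (20 + 4 − 5 + 19)/4 = 19/2
E[X] = (1/4)·9 + (3/4)·19/2 = 75/8 ≈ 9.375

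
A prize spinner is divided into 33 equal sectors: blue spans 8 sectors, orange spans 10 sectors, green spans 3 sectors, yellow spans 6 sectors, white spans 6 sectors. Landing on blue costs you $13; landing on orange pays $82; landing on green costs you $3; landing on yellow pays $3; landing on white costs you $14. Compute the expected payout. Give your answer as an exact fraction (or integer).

641/33 dollars

E[payout] = (8/33)·(-13) + (10/33)·82 + (3/33)·(-3) + (6/33)·3 + (6/33)·(-14) = 641/33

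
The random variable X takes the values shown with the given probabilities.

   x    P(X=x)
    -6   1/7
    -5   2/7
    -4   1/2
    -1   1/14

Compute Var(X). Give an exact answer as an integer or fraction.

E[X] = (1/7)·(-6) + (2/7)·(-5) + (1/2)·(-4) + (1/14)·(-1) = -61/14
E[X²] = (1/7)·36 + (2/7)·25 + (1/2)·16 + (1/14)·1 = 285/14
Var(X) = 285/14 − (-61/14)² = 269/196

269/196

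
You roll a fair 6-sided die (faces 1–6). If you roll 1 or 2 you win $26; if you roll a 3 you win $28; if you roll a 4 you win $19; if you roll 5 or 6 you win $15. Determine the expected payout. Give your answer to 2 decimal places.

$21.50

E[payout] = (1/3)·15 + (1/6)·19 + (1/3)·26 + (1/6)·28 = 43/2
≈ $21.50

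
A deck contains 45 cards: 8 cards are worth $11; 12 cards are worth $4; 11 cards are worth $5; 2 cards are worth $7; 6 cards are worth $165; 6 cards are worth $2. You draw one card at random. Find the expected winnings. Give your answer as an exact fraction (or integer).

1207/45 dollars

E[payout] = (8/45)·11 + (12/45)·4 + (11/45)·5 + (2/45)·7 + (6/45)·165 + (6/45)·2 = 1207/45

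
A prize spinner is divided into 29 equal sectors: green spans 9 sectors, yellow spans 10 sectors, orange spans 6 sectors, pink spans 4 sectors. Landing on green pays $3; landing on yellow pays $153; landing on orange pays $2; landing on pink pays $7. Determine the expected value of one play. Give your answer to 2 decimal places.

$55.07

E[payout] = (9/29)·3 + (10/29)·153 + (6/29)·2 + (4/29)·7 = 1597/29
≈ $55.07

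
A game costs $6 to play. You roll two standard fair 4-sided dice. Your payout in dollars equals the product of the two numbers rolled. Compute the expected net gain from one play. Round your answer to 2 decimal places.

$0.25

Distribution of the product of the two numbers rolled: 1 w.p. 1/16, 2 w.p. 1/8, 3 w.p. 1/8, 4 w.p. 3/16, 6 w.p. 1/8, 8 w.p. 1/8, …
E[payout] = (1/16)·1 + (1/8)·2 + (1/8)·3 + (3/16)·4 + (1/8)·6 + (1/8)·8 + (1/16)·9 + (1/8)·12 + (1/16)·16 = 25/4
Expected profit = 25/4 − 6 = 1/4 ≈ $0.25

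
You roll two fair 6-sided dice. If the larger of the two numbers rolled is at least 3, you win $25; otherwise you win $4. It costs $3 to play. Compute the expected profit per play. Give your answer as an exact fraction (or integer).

E[payout] = (1/9)·4 + (8/9)·25 = 68/3
Expected profit = 68/3 − 3 = 59/3

59/3 dollars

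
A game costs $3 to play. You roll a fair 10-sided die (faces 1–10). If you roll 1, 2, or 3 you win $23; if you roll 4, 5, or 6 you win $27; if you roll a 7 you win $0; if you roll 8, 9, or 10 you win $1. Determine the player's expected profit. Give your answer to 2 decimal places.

E[payout] = (1/10)·0 + (3/10)·1 + (3/10)·23 + (3/10)·27 = 153/10
Expected profit = 153/10 − 3 = 123/10 ≈ $12.30

$12.30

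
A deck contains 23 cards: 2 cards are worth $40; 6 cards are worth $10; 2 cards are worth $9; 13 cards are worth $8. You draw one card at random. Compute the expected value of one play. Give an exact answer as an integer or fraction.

262/23 dollars

E[payout] = (2/23)·40 + (6/23)·10 + (2/23)·9 + (13/23)·8 = 262/23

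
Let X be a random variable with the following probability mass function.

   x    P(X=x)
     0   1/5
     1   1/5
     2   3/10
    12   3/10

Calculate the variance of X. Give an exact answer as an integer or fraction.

631/25

E[X] = (1/5)·0 + (1/5)·1 + (3/10)·2 + (3/10)·12 = 22/5
E[X²] = (1/5)·0 + (1/5)·1 + (3/10)·4 + (3/10)·144 = 223/5
Var(X) = 223/5 − (22/5)² = 631/25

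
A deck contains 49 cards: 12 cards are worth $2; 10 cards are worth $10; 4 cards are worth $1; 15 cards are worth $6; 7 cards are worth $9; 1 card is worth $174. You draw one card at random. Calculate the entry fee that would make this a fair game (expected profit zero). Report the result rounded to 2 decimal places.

$9.29

E[payout] = (12/49)·2 + (10/49)·10 + (4/49)·1 + (15/49)·6 + (7/49)·9 + (1/49)·174 = 65/7
Fair fee = E[payout] = 65/7 ≈ $9.29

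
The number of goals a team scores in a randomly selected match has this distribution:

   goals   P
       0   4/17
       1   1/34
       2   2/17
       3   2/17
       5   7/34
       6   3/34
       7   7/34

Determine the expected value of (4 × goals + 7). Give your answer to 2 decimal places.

E[4x+7] = (4/17)·7 + (1/34)·11 + (2/17)·15 + (2/17)·19 + (7/34)·27 + (3/34)·31 + (7/34)·35
     = 365/17 ≈ 21.47

21.47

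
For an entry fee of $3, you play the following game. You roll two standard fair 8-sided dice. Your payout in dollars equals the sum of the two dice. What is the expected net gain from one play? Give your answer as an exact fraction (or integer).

Distribution of the sum of the two dice: 2 w.p. 1/64, 3 w.p. 1/32, 4 w.p. 3/64, 5 w.p. 1/16, 6 w.p. 5/64, 7 w.p. 3/32, …
E[payout] = (1/64)·2 + (1/32)·3 + (3/64)·4 + (1/16)·5 + (5/64)·6 + (3/32)·7 + (7/64)·8 + (1/8)·9 + (7/64)·10 + (3/32)·11 + (5/64)·12 + (1/16)·13 + (3/64)·14 + (1/32)·15 + (1/64)·16 = 9
Expected profit = 9 − 3 = 6

$6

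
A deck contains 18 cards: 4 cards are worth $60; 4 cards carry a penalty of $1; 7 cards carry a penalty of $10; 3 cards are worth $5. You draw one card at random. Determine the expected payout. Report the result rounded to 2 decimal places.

$10.06

E[payout] = (4/18)·60 + (4/18)·(-1) + (7/18)·(-10) + (3/18)·5 = 181/18
≈ $10.06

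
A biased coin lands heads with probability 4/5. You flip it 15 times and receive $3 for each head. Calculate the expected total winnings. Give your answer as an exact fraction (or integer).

E[#heads] = 15·4/5 = 12 (linearity over flips).
E[winnings] = 3·12 = 36.

$36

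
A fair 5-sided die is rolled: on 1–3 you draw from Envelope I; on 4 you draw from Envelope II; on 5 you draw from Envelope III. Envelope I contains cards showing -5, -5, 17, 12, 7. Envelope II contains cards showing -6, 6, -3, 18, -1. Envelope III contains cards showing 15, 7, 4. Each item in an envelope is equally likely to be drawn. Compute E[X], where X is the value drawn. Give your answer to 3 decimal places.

E[X | Envelope I] = (-5 − 5 + 17 + 12 + 7)/5 = 26/5
E[X | Envelope II] = (-6 + 6 − 3 + 18 − 1)/5 = 14/5
E[X | Envelope III] = (15 + 7 + 4)/3 = 26/3
E[X] = (3/5)·26/5 + (1/5)·14/5 + (1/5)·26/3 = 406/75 ≈ 5.413

5.413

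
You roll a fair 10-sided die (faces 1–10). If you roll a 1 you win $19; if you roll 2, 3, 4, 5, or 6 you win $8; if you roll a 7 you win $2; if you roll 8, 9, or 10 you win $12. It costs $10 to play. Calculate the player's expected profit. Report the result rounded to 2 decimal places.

E[payout] = (1/10)·2 + (1/2)·8 + (3/10)·12 + (1/10)·19 = 97/10
Expected profit = 97/10 − 10 = -3/10 ≈ -$0.30

-$0.30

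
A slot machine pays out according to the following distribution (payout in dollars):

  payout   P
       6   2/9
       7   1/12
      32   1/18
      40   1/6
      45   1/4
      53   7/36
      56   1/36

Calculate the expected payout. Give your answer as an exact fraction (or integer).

E[X] = (2/9)·6 + (1/12)·7 + (1/18)·32 + (1/6)·40 + (1/4)·45 + (7/36)·53 + (1/36)·56
     = 1205/36

1205/36 dollars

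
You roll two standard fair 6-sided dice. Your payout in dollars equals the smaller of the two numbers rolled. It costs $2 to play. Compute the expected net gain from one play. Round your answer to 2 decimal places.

Distribution of the smaller of the two numbers rolled: 1 w.p. 11/36, 2 w.p. 1/4, 3 w.p. 7/36, 4 w.p. 5/36, 5 w.p. 1/12, 6 w.p. 1/36
E[payout] = (11/36)·1 + (1/4)·2 + (7/36)·3 + (5/36)·4 + (1/12)·5 + (1/36)·6 = 91/36
Expected profit = 91/36 − 2 = 19/36 ≈ $0.53

$0.53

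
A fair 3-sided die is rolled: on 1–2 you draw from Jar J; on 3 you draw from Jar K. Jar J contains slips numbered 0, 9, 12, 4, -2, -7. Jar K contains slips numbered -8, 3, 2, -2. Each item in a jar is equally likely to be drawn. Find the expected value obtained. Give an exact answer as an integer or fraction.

E[X | Jar J] = (0 + 9 + 12 + 4 − 2 − 7)/6 = 8/3
E[X | Jar K] = (-8 + 3 + 2 − 2)/4 = -5/4
E[X] = (2/3)·8/3 + (1/3)·(-5/4) = 49/36

49/36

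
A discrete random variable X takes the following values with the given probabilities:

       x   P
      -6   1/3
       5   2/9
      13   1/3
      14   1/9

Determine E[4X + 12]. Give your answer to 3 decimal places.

32.000

E[4x+12] = (1/3)·(-12) + (2/9)·32 + (1/3)·64 + (1/9)·68
     = 32 ≈ 32.000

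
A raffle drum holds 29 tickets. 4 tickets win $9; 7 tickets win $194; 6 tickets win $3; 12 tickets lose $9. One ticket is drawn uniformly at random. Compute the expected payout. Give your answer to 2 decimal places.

$44.97

E[payout] = (4/29)·9 + (7/29)·194 + (6/29)·3 + (12/29)·(-9) = 1304/29
≈ $44.97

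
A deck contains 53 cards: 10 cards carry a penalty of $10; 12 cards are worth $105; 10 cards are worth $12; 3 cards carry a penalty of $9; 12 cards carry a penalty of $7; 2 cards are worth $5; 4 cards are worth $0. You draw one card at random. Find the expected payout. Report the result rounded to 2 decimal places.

E[payout] = (10/53)·(-10) + (12/53)·105 + (10/53)·12 + (3/53)·(-9) + (12/53)·(-7) + (2/53)·5 + (4/53)·0 = 1179/53
≈ $22.25

$22.25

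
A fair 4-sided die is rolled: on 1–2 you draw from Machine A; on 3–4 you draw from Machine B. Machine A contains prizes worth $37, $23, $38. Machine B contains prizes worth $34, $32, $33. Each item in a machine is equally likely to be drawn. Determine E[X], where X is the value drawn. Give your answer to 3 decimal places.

E[X | Machine A] = (37 + 23 + 38)/3 = 98/3
E[X | Machine B] = (34 + 32 + 33)/3 = 33
E[X] = (1/2)·98/3 + (1/2)·33 = 197/6 ≈ 32.833

$32.833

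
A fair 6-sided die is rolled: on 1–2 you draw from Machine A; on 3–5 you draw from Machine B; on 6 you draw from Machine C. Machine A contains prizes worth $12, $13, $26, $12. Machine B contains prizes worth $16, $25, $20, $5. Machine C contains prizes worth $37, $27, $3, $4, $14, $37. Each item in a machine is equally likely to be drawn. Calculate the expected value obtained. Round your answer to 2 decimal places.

E[X | Machine A] = (12 + 13 + 26 + 12)/4 = 63/4
E[X | Machine B] = (16 + 25 + 20 + 5)/4 = 33/2
E[X | Machine C] = (37 + 27 + 3 + 4 + 14 + 37)/6 = 61/3
E[X] = (1/3)·63/4 + (1/2)·33/2 + (1/6)·61/3 = 152/9 ≈ 16.89

$16.89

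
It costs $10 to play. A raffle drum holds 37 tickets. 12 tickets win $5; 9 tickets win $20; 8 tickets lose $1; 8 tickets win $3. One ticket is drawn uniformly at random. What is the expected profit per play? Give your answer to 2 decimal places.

-$3.08

E[payout] = (12/37)·5 + (9/37)·20 + (8/37)·(-1) + (8/37)·3 = 256/37
Expected profit = 256/37 − 10 = -114/37 ≈ -$3.08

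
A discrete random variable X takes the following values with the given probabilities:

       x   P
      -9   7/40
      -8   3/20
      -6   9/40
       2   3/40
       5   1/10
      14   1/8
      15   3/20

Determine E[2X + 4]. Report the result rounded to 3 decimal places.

5.050

E[2x+4] = (7/40)·(-14) + (3/20)·(-12) + (9/40)·(-8) + (3/40)·8 + (1/10)·14 + (1/8)·32 + (3/20)·34
     = 101/20 ≈ 5.050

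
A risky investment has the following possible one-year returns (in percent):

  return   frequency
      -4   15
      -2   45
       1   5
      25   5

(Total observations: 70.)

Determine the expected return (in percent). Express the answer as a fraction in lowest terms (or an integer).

Total = 70, so P(return=-4) = 15/70, etc.
E[X] = (3/14)·(-4) + (9/14)·(-2) + (1/14)·1 + (1/14)·25
     = -2/7

-2/7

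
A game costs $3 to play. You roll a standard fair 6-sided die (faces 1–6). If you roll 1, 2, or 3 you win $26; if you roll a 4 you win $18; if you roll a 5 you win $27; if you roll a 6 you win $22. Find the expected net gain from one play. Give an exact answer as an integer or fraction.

E[payout] = (1/6)·18 + (1/6)·22 + (1/2)·26 + (1/6)·27 = 145/6
Expected profit = 145/6 − 3 = 127/6

127/6 dollars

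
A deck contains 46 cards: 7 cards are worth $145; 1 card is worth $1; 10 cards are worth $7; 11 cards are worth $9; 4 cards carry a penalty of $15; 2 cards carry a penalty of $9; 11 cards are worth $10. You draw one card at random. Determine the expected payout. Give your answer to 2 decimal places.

$26.46

E[payout] = (7/46)·145 + (1/46)·1 + (10/46)·7 + (11/46)·9 + (4/46)·(-15) + (2/46)·(-9) + (11/46)·10 = 1217/46
≈ $26.46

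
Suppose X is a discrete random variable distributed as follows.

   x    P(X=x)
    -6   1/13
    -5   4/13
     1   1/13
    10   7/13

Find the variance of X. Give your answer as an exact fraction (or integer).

E[X] = (1/13)·(-6) + (4/13)·(-5) + (1/13)·1 + (7/13)·10 = 45/13
E[X²] = (1/13)·36 + (4/13)·25 + (1/13)·1 + (7/13)·100 = 837/13
Var(X) = 837/13 − (45/13)² = 8856/169

8856/169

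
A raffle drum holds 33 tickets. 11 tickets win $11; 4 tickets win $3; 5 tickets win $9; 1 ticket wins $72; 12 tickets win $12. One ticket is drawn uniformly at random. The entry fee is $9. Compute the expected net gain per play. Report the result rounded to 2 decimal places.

E[payout] = (11/33)·11 + (4/33)·3 + (5/33)·9 + (1/33)·72 + (12/33)·12 = 394/33
Expected profit = 394/33 − 9 = 97/33 ≈ $2.94

$2.94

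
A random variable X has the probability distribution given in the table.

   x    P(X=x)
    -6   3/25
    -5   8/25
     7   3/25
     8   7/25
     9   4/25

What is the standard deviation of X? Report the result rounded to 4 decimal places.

E[X] = 11/5, E[X²] = 1227/25
Var(X) = E[X²] − (E[X])² = 1227/25 − 121/25 = 1106/25
SD(X) = √(1106/25) ≈ 6.6513

6.6513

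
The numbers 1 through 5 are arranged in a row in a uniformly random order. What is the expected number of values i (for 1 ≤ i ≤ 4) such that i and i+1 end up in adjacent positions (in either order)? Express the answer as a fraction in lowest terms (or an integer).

8/5

For each i ∈ {1,…,4}, let Xᵢ = 1 if i and i+1 are adjacent. P(Xᵢ=1) = 2·(5−1)!/5! = 2/5.
By linearity, E[ΣXᵢ] = (4)·(2/5) = 8/5.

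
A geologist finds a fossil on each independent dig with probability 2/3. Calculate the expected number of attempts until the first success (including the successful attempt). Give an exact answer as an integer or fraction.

3/2

For a geometric distribution, E[trials] = 1/p = 1/(2/3) = 3/2.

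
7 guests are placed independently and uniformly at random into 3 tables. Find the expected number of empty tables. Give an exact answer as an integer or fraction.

Let Xⱼ=1 if table j is empty. P(Xⱼ=1) = ((3-1)/3)^7 = 128/2187.
By linearity, E[#empty] = 3·128/2187 = 128/729.

128/729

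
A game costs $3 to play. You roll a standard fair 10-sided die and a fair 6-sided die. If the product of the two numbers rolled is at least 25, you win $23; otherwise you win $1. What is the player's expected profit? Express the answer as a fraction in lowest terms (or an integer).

E[payout] = (7/10)·1 + (3/10)·23 = 38/5
Expected profit = 38/5 − 3 = 23/5

23/5 dollars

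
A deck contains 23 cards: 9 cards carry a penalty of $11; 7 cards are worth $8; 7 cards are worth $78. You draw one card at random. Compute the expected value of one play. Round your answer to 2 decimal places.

E[payout] = (9/23)·(-11) + (7/23)·8 + (7/23)·78 = 503/23
≈ $21.87

$21.87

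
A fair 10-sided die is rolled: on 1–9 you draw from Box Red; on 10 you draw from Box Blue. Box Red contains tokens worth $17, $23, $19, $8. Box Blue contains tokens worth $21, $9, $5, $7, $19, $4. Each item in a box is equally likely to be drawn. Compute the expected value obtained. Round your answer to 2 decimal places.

E[X | Box Red] = (17 + 23 + 19 + 8)/4 = 67/4
E[X | Box Blue] = (21 + 9 + 5 + 7 + 19 + 4)/6 = 65/6
E[X] = (9/10)·67/4 + (1/10)·65/6 = 1939/120 ≈ 16.16

$16.16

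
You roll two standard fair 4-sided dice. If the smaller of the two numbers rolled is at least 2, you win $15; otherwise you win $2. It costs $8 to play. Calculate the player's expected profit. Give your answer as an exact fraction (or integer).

21/16 dollars

E[payout] = (7/16)·2 + (9/16)·15 = 149/16
Expected profit = 149/16 − 8 = 21/16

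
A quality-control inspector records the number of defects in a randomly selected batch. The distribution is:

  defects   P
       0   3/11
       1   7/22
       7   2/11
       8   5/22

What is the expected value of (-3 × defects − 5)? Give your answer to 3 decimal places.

E[-3x-5] = (3/11)·(-5) + (7/22)·(-8) + (2/11)·(-26) + (5/22)·(-29)
     = -335/22 ≈ -15.227

-15.227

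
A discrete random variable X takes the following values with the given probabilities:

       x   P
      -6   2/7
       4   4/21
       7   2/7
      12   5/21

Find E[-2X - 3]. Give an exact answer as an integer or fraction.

E[-2x-3] = (2/7)·9 + (4/21)·(-11) + (2/7)·(-17) + (5/21)·(-27)
     = -227/21

-227/21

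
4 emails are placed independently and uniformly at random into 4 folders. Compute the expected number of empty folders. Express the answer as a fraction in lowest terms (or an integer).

Let Xⱼ=1 if folder j is empty. P(Xⱼ=1) = ((4-1)/4)^4 = 81/256.
By linearity, E[#empty] = 4·81/256 = 81/64.

81/64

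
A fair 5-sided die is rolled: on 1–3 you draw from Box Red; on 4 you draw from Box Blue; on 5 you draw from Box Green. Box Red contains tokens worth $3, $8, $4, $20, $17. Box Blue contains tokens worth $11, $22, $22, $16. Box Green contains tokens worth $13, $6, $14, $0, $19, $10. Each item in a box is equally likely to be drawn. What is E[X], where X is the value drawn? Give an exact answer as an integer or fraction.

3557/300 dollars

E[X | Box Red] = (3 + 8 + 4 + 20 + 17)/5 = 52/5
E[X | Box Blue] = (11 + 22 + 22 + 16)/4 = 71/4
E[X | Box Green] = (13 + 6 + 14 + 0 + 19 + 10)/6 = 31/3
E[X] = (3/5)·52/5 + (1/5)·71/4 + (1/5)·31/3 = 3557/300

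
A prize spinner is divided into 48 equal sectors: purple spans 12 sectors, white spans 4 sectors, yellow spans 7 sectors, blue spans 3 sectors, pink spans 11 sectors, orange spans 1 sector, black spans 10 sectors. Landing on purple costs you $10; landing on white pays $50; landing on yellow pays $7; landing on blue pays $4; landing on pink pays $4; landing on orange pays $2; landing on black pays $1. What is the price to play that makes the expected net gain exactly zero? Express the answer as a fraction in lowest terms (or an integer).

197/48 dollars

E[payout] = (12/48)·(-10) + (4/48)·50 + (7/48)·7 + (3/48)·4 + (11/48)·4 + (1/48)·2 + (10/48)·1 = 197/48
Fair fee = E[payout] = 197/48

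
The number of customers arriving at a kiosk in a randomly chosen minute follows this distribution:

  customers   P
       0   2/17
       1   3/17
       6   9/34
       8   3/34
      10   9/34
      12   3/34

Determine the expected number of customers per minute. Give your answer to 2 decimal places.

E[X] = (2/17)·0 + (3/17)·1 + (9/34)·6 + (3/34)·8 + (9/34)·10 + (3/34)·12
     = 105/17 ≈ 6.18

6.18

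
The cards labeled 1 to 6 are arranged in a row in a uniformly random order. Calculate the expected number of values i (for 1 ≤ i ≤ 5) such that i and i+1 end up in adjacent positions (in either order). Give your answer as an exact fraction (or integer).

5/3

For each i ∈ {1,…,5}, let Xᵢ = 1 if i and i+1 are adjacent. P(Xᵢ=1) = 2·(6−1)!/6! = 2/6.
By linearity, E[ΣXᵢ] = (5)·(2/6) = 5/3.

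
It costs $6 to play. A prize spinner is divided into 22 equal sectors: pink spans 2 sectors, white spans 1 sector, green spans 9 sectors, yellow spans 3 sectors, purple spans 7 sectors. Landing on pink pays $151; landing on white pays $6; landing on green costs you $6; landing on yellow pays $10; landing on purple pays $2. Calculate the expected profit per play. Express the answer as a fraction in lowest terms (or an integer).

83/11 dollars

E[payout] = (2/22)·151 + (1/22)·6 + (9/22)·(-6) + (3/22)·10 + (7/22)·2 = 149/11
Expected profit = 149/11 − 6 = 83/11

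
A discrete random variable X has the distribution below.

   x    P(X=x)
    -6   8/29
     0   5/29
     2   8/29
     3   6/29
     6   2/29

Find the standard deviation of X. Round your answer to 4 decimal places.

E[X] = -2/29, E[X²] = 446/29
Var(X) = E[X²] − (E[X])² = 446/29 − 4/841 = 12930/841
SD(X) = √(12930/841) ≈ 3.9210

3.9210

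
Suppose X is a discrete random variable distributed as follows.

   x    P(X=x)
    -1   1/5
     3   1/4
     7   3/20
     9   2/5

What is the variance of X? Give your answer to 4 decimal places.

E[X] = (1/5)·(-1) + (1/4)·3 + (3/20)·7 + (2/5)·9 = 26/5
E[X²] = (1/5)·1 + (1/4)·9 + (3/20)·49 + (2/5)·81 = 211/5
Var(X) = 211/5 − (26/5)² = 379/25 ≈ 15.1600

15.1600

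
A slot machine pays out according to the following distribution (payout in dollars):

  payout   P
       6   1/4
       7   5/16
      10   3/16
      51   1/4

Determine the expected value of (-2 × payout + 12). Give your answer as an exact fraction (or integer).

E[-2x+12] = (1/4)·0 + (5/16)·(-2) + (3/16)·(-8) + (1/4)·(-90)
     = -197/8

-197/8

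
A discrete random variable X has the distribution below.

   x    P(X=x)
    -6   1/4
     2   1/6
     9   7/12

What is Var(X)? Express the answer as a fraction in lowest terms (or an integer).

5795/144

E[X] = (1/4)·(-6) + (1/6)·2 + (7/12)·9 = 49/12
E[X²] = (1/4)·36 + (1/6)·4 + (7/12)·81 = 683/12
Var(X) = 683/12 − (49/12)² = 5795/144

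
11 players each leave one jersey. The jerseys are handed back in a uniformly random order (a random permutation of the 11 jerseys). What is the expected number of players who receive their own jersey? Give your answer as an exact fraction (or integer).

Let Xᵢ = 1 if person i gets their own jersey. For each i, P(Xᵢ=1) = 1/11.
By linearity of expectation, E[X₁+…+X_11] = 11·(1/11) = 1.

1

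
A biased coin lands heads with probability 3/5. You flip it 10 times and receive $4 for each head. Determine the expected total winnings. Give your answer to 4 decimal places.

$24.0000

E[#heads] = 10·3/5 = 6 (linearity over flips).
E[winnings] = 4·6 = 24.
≈ 24.0000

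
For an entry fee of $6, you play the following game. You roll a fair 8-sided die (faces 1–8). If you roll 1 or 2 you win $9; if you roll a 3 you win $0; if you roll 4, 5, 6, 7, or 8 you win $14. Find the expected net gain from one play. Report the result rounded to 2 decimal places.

$5.00

E[payout] = (1/8)·0 + (1/4)·9 + (5/8)·14 = 11
Expected profit = 11 − 6 = 5 ≈ $5.00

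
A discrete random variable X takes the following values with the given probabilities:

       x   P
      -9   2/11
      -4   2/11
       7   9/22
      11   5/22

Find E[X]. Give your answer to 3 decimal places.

3.000

E[X] = (2/11)·(-9) + (2/11)·(-4) + (9/22)·7 + (5/22)·11
     = 3 ≈ 3.000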